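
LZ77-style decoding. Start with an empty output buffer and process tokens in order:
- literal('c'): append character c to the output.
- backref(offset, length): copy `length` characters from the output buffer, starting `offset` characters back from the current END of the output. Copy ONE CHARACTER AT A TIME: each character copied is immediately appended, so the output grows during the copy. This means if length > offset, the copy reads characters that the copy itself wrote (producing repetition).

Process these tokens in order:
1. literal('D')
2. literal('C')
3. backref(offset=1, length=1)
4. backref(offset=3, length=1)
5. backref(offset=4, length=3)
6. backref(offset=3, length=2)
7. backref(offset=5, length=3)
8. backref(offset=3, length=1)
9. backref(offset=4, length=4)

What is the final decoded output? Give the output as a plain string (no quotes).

Answer: DCCDDCCDCDCCDDCCD

Derivation:
Token 1: literal('D'). Output: "D"
Token 2: literal('C'). Output: "DC"
Token 3: backref(off=1, len=1). Copied 'C' from pos 1. Output: "DCC"
Token 4: backref(off=3, len=1). Copied 'D' from pos 0. Output: "DCCD"
Token 5: backref(off=4, len=3). Copied 'DCC' from pos 0. Output: "DCCDDCC"
Token 6: backref(off=3, len=2). Copied 'DC' from pos 4. Output: "DCCDDCCDC"
Token 7: backref(off=5, len=3). Copied 'DCC' from pos 4. Output: "DCCDDCCDCDCC"
Token 8: backref(off=3, len=1). Copied 'D' from pos 9. Output: "DCCDDCCDCDCCD"
Token 9: backref(off=4, len=4). Copied 'DCCD' from pos 9. Output: "DCCDDCCDCDCCDDCCD"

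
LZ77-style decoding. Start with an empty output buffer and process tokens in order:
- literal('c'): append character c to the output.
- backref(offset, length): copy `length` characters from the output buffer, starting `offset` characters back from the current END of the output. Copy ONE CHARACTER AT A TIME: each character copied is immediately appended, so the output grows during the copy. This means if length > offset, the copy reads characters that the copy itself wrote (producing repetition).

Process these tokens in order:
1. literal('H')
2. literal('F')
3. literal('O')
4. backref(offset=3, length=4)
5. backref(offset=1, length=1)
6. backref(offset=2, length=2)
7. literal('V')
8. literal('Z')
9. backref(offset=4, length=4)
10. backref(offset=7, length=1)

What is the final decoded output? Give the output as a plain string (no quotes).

Token 1: literal('H'). Output: "H"
Token 2: literal('F'). Output: "HF"
Token 3: literal('O'). Output: "HFO"
Token 4: backref(off=3, len=4) (overlapping!). Copied 'HFOH' from pos 0. Output: "HFOHFOH"
Token 5: backref(off=1, len=1). Copied 'H' from pos 6. Output: "HFOHFOHH"
Token 6: backref(off=2, len=2). Copied 'HH' from pos 6. Output: "HFOHFOHHHH"
Token 7: literal('V'). Output: "HFOHFOHHHHV"
Token 8: literal('Z'). Output: "HFOHFOHHHHVZ"
Token 9: backref(off=4, len=4). Copied 'HHVZ' from pos 8. Output: "HFOHFOHHHHVZHHVZ"
Token 10: backref(off=7, len=1). Copied 'H' from pos 9. Output: "HFOHFOHHHHVZHHVZH"

Answer: HFOHFOHHHHVZHHVZH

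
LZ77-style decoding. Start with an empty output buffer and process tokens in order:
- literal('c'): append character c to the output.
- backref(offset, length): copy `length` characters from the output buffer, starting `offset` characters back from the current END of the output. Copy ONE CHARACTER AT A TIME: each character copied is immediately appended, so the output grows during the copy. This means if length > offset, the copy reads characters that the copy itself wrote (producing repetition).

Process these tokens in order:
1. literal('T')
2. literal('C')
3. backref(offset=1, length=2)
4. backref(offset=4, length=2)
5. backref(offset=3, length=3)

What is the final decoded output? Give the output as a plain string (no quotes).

Answer: TCCCTCCTC

Derivation:
Token 1: literal('T'). Output: "T"
Token 2: literal('C'). Output: "TC"
Token 3: backref(off=1, len=2) (overlapping!). Copied 'CC' from pos 1. Output: "TCCC"
Token 4: backref(off=4, len=2). Copied 'TC' from pos 0. Output: "TCCCTC"
Token 5: backref(off=3, len=3). Copied 'CTC' from pos 3. Output: "TCCCTCCTC"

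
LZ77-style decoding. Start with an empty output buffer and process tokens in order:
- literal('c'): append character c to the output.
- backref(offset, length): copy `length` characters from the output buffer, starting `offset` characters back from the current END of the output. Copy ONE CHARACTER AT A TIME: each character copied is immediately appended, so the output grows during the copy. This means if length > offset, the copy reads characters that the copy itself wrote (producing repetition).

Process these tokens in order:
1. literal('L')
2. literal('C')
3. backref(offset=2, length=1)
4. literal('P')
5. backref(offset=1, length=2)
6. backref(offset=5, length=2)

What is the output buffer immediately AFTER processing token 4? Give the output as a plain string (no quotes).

Answer: LCLP

Derivation:
Token 1: literal('L'). Output: "L"
Token 2: literal('C'). Output: "LC"
Token 3: backref(off=2, len=1). Copied 'L' from pos 0. Output: "LCL"
Token 4: literal('P'). Output: "LCLP"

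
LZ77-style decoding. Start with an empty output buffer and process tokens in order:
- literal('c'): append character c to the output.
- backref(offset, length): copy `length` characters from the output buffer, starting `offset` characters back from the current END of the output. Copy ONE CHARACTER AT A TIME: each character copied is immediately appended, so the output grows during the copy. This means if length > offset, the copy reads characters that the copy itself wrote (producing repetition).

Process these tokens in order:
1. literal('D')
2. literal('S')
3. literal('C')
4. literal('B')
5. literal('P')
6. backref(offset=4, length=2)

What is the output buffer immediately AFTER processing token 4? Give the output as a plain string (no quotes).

Answer: DSCB

Derivation:
Token 1: literal('D'). Output: "D"
Token 2: literal('S'). Output: "DS"
Token 3: literal('C'). Output: "DSC"
Token 4: literal('B'). Output: "DSCB"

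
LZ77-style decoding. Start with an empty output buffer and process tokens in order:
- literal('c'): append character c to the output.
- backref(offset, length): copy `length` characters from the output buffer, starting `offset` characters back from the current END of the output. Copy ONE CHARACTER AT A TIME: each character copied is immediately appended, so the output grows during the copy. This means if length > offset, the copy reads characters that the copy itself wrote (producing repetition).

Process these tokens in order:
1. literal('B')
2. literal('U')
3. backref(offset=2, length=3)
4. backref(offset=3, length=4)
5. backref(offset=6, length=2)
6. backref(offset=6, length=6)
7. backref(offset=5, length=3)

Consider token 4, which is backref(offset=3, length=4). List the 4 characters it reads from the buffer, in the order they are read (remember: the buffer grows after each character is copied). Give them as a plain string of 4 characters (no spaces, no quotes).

Token 1: literal('B'). Output: "B"
Token 2: literal('U'). Output: "BU"
Token 3: backref(off=2, len=3) (overlapping!). Copied 'BUB' from pos 0. Output: "BUBUB"
Token 4: backref(off=3, len=4). Buffer before: "BUBUB" (len 5)
  byte 1: read out[2]='B', append. Buffer now: "BUBUBB"
  byte 2: read out[3]='U', append. Buffer now: "BUBUBBU"
  byte 3: read out[4]='B', append. Buffer now: "BUBUBBUB"
  byte 4: read out[5]='B', append. Buffer now: "BUBUBBUBB"

Answer: BUBB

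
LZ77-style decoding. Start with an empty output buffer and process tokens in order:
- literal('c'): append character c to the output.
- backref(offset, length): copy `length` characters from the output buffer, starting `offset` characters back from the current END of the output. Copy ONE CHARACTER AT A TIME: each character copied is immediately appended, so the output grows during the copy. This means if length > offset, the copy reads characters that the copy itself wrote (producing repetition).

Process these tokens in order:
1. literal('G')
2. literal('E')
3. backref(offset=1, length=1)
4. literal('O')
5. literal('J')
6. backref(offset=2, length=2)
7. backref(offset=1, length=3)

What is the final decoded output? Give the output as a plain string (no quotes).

Answer: GEEOJOJJJJ

Derivation:
Token 1: literal('G'). Output: "G"
Token 2: literal('E'). Output: "GE"
Token 3: backref(off=1, len=1). Copied 'E' from pos 1. Output: "GEE"
Token 4: literal('O'). Output: "GEEO"
Token 5: literal('J'). Output: "GEEOJ"
Token 6: backref(off=2, len=2). Copied 'OJ' from pos 3. Output: "GEEOJOJ"
Token 7: backref(off=1, len=3) (overlapping!). Copied 'JJJ' from pos 6. Output: "GEEOJOJJJJ"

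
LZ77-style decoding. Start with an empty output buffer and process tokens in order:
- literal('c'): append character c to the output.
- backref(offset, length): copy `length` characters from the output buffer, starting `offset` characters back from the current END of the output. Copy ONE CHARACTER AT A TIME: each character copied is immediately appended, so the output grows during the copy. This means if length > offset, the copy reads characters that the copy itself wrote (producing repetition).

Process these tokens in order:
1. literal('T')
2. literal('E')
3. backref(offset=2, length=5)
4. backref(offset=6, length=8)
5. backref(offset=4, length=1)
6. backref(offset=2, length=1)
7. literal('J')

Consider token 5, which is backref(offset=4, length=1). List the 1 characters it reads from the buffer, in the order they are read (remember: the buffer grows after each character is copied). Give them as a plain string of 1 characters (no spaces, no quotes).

Answer: E

Derivation:
Token 1: literal('T'). Output: "T"
Token 2: literal('E'). Output: "TE"
Token 3: backref(off=2, len=5) (overlapping!). Copied 'TETET' from pos 0. Output: "TETETET"
Token 4: backref(off=6, len=8) (overlapping!). Copied 'ETETETET' from pos 1. Output: "TETETETETETETET"
Token 5: backref(off=4, len=1). Buffer before: "TETETETETETETET" (len 15)
  byte 1: read out[11]='E', append. Buffer now: "TETETETETETETETE"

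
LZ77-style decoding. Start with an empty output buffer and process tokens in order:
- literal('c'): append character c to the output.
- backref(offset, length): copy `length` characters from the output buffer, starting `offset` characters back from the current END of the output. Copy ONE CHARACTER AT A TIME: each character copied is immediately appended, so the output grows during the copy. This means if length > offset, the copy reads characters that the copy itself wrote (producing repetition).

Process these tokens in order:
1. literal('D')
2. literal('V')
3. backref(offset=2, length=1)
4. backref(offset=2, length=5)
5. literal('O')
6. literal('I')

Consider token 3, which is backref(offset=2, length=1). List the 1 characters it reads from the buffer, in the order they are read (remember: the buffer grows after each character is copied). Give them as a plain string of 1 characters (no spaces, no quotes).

Token 1: literal('D'). Output: "D"
Token 2: literal('V'). Output: "DV"
Token 3: backref(off=2, len=1). Buffer before: "DV" (len 2)
  byte 1: read out[0]='D', append. Buffer now: "DVD"

Answer: D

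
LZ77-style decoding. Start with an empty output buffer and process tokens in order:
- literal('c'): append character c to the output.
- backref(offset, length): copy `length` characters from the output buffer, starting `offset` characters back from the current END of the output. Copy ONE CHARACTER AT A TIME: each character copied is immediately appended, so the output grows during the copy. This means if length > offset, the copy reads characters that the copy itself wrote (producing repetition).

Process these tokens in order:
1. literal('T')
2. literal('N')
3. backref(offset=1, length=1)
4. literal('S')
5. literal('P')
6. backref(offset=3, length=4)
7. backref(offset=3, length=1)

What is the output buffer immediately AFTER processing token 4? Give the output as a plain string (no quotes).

Answer: TNNS

Derivation:
Token 1: literal('T'). Output: "T"
Token 2: literal('N'). Output: "TN"
Token 3: backref(off=1, len=1). Copied 'N' from pos 1. Output: "TNN"
Token 4: literal('S'). Output: "TNNS"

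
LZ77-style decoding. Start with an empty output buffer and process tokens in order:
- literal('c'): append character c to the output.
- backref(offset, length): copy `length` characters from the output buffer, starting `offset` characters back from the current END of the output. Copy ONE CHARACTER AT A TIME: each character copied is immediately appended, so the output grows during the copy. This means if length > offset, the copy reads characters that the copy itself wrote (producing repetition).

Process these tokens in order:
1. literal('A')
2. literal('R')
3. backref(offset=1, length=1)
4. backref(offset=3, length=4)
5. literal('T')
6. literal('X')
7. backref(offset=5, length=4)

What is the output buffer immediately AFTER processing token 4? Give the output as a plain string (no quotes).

Answer: ARRARRA

Derivation:
Token 1: literal('A'). Output: "A"
Token 2: literal('R'). Output: "AR"
Token 3: backref(off=1, len=1). Copied 'R' from pos 1. Output: "ARR"
Token 4: backref(off=3, len=4) (overlapping!). Copied 'ARRA' from pos 0. Output: "ARRARRA"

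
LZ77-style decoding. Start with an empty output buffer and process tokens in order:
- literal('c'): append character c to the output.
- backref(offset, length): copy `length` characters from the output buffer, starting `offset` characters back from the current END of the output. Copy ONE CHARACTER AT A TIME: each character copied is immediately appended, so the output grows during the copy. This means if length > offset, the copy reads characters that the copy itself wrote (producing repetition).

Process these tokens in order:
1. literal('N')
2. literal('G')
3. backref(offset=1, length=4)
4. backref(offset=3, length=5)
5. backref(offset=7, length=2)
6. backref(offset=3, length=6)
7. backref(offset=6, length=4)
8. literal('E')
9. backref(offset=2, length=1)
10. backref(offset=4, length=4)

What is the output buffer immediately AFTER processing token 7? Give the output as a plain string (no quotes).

Answer: NGGGGGGGGGGGGGGGGGGGGGG

Derivation:
Token 1: literal('N'). Output: "N"
Token 2: literal('G'). Output: "NG"
Token 3: backref(off=1, len=4) (overlapping!). Copied 'GGGG' from pos 1. Output: "NGGGGG"
Token 4: backref(off=3, len=5) (overlapping!). Copied 'GGGGG' from pos 3. Output: "NGGGGGGGGGG"
Token 5: backref(off=7, len=2). Copied 'GG' from pos 4. Output: "NGGGGGGGGGGGG"
Token 6: backref(off=3, len=6) (overlapping!). Copied 'GGGGGG' from pos 10. Output: "NGGGGGGGGGGGGGGGGGG"
Token 7: backref(off=6, len=4). Copied 'GGGG' from pos 13. Output: "NGGGGGGGGGGGGGGGGGGGGGG"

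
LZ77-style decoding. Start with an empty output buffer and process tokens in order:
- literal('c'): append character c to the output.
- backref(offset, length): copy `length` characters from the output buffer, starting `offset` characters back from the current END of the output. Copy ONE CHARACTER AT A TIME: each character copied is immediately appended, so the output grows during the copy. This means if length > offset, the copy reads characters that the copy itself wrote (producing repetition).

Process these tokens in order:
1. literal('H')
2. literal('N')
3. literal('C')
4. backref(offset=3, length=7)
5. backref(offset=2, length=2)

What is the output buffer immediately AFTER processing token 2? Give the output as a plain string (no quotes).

Token 1: literal('H'). Output: "H"
Token 2: literal('N'). Output: "HN"

Answer: HN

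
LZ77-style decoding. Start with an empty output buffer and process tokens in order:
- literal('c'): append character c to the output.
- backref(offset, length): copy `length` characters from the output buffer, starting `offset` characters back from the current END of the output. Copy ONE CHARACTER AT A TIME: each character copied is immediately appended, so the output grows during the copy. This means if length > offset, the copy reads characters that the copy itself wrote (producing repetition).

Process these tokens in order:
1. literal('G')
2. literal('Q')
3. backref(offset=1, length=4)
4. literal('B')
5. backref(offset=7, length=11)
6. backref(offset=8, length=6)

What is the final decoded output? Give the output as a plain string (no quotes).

Token 1: literal('G'). Output: "G"
Token 2: literal('Q'). Output: "GQ"
Token 3: backref(off=1, len=4) (overlapping!). Copied 'QQQQ' from pos 1. Output: "GQQQQQ"
Token 4: literal('B'). Output: "GQQQQQB"
Token 5: backref(off=7, len=11) (overlapping!). Copied 'GQQQQQBGQQQ' from pos 0. Output: "GQQQQQBGQQQQQBGQQQ"
Token 6: backref(off=8, len=6). Copied 'QQQBGQ' from pos 10. Output: "GQQQQQBGQQQQQBGQQQQQQBGQ"

Answer: GQQQQQBGQQQQQBGQQQQQQBGQ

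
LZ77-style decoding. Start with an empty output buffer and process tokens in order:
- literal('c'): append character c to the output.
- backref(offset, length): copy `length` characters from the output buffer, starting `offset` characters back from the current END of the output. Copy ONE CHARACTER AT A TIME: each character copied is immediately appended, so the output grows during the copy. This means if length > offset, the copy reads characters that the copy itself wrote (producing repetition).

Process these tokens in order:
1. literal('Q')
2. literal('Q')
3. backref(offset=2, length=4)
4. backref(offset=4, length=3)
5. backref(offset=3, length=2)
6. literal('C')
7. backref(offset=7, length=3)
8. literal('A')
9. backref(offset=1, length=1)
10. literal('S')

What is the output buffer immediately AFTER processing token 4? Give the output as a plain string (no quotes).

Answer: QQQQQQQQQ

Derivation:
Token 1: literal('Q'). Output: "Q"
Token 2: literal('Q'). Output: "QQ"
Token 3: backref(off=2, len=4) (overlapping!). Copied 'QQQQ' from pos 0. Output: "QQQQQQ"
Token 4: backref(off=4, len=3). Copied 'QQQ' from pos 2. Output: "QQQQQQQQQ"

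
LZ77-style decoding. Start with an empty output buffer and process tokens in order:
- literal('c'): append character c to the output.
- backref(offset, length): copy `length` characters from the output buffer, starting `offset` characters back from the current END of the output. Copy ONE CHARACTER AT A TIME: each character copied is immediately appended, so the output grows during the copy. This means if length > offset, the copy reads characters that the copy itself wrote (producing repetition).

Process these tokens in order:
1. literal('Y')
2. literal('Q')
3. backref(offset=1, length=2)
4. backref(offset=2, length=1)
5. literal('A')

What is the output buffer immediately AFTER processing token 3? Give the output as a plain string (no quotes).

Token 1: literal('Y'). Output: "Y"
Token 2: literal('Q'). Output: "YQ"
Token 3: backref(off=1, len=2) (overlapping!). Copied 'QQ' from pos 1. Output: "YQQQ"

Answer: YQQQ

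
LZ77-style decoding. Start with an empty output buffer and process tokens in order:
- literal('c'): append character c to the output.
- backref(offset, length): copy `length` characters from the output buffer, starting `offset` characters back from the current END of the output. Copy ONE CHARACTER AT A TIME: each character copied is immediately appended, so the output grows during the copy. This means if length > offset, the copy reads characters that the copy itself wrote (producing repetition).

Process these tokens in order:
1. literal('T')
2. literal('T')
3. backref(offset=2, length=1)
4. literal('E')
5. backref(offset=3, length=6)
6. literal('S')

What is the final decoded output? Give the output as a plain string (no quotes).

Answer: TTTETTETTES

Derivation:
Token 1: literal('T'). Output: "T"
Token 2: literal('T'). Output: "TT"
Token 3: backref(off=2, len=1). Copied 'T' from pos 0. Output: "TTT"
Token 4: literal('E'). Output: "TTTE"
Token 5: backref(off=3, len=6) (overlapping!). Copied 'TTETTE' from pos 1. Output: "TTTETTETTE"
Token 6: literal('S'). Output: "TTTETTETTES"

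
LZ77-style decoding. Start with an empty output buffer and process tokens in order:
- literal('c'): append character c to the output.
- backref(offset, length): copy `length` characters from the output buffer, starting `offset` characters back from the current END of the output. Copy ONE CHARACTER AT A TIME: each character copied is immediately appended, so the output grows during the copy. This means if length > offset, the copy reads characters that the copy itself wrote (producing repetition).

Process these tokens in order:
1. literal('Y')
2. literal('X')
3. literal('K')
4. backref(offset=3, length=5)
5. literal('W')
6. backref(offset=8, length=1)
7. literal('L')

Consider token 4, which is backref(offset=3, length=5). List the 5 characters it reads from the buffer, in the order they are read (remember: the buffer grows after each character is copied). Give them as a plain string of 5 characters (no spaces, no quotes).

Token 1: literal('Y'). Output: "Y"
Token 2: literal('X'). Output: "YX"
Token 3: literal('K'). Output: "YXK"
Token 4: backref(off=3, len=5). Buffer before: "YXK" (len 3)
  byte 1: read out[0]='Y', append. Buffer now: "YXKY"
  byte 2: read out[1]='X', append. Buffer now: "YXKYX"
  byte 3: read out[2]='K', append. Buffer now: "YXKYXK"
  byte 4: read out[3]='Y', append. Buffer now: "YXKYXKY"
  byte 5: read out[4]='X', append. Buffer now: "YXKYXKYX"

Answer: YXKYX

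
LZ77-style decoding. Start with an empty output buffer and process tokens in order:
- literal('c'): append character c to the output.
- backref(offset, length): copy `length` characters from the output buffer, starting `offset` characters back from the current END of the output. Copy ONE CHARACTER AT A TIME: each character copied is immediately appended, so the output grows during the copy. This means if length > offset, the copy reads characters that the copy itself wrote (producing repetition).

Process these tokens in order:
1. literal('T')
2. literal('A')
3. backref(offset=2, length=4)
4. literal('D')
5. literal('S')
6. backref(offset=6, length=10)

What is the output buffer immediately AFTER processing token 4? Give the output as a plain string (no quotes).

Answer: TATATAD

Derivation:
Token 1: literal('T'). Output: "T"
Token 2: literal('A'). Output: "TA"
Token 3: backref(off=2, len=4) (overlapping!). Copied 'TATA' from pos 0. Output: "TATATA"
Token 4: literal('D'). Output: "TATATAD"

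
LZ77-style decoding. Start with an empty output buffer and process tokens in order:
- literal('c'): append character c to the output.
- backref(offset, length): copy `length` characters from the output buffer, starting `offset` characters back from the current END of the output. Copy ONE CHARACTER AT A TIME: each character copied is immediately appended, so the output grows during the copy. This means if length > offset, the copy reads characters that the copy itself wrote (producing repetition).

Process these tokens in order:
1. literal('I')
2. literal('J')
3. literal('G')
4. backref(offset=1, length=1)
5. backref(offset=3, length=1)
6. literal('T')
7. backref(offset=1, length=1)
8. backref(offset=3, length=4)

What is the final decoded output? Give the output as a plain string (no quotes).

Token 1: literal('I'). Output: "I"
Token 2: literal('J'). Output: "IJ"
Token 3: literal('G'). Output: "IJG"
Token 4: backref(off=1, len=1). Copied 'G' from pos 2. Output: "IJGG"
Token 5: backref(off=3, len=1). Copied 'J' from pos 1. Output: "IJGGJ"
Token 6: literal('T'). Output: "IJGGJT"
Token 7: backref(off=1, len=1). Copied 'T' from pos 5. Output: "IJGGJTT"
Token 8: backref(off=3, len=4) (overlapping!). Copied 'JTTJ' from pos 4. Output: "IJGGJTTJTTJ"

Answer: IJGGJTTJTTJ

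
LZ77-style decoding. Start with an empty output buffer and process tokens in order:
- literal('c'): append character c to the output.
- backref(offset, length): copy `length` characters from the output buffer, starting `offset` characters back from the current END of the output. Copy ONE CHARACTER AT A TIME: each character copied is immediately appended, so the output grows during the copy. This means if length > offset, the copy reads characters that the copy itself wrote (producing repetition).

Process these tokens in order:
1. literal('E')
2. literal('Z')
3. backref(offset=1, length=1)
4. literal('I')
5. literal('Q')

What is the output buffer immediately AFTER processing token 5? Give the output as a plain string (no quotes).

Token 1: literal('E'). Output: "E"
Token 2: literal('Z'). Output: "EZ"
Token 3: backref(off=1, len=1). Copied 'Z' from pos 1. Output: "EZZ"
Token 4: literal('I'). Output: "EZZI"
Token 5: literal('Q'). Output: "EZZIQ"

Answer: EZZIQ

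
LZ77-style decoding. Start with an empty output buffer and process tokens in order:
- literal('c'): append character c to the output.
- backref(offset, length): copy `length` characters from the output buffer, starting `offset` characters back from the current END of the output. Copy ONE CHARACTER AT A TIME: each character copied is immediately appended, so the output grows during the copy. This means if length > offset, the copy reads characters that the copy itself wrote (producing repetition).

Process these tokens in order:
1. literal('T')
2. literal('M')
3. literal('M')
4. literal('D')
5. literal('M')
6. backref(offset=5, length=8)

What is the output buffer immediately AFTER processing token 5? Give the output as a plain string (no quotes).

Token 1: literal('T'). Output: "T"
Token 2: literal('M'). Output: "TM"
Token 3: literal('M'). Output: "TMM"
Token 4: literal('D'). Output: "TMMD"
Token 5: literal('M'). Output: "TMMDM"

Answer: TMMDM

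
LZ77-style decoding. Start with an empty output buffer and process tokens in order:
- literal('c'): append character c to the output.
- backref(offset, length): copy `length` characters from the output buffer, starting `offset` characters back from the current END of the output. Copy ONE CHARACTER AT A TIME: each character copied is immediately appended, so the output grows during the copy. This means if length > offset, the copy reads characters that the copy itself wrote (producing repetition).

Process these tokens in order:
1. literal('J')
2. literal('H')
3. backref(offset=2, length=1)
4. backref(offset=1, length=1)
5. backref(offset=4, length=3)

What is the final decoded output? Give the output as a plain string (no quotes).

Token 1: literal('J'). Output: "J"
Token 2: literal('H'). Output: "JH"
Token 3: backref(off=2, len=1). Copied 'J' from pos 0. Output: "JHJ"
Token 4: backref(off=1, len=1). Copied 'J' from pos 2. Output: "JHJJ"
Token 5: backref(off=4, len=3). Copied 'JHJ' from pos 0. Output: "JHJJJHJ"

Answer: JHJJJHJ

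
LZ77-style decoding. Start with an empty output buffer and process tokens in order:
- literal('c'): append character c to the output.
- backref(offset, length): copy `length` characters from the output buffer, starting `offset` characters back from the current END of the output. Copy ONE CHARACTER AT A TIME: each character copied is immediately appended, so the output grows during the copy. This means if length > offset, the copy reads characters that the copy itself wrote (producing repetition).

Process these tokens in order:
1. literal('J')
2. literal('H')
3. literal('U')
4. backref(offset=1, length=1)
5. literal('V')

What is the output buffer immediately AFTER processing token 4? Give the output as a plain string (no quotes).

Token 1: literal('J'). Output: "J"
Token 2: literal('H'). Output: "JH"
Token 3: literal('U'). Output: "JHU"
Token 4: backref(off=1, len=1). Copied 'U' from pos 2. Output: "JHUU"

Answer: JHUU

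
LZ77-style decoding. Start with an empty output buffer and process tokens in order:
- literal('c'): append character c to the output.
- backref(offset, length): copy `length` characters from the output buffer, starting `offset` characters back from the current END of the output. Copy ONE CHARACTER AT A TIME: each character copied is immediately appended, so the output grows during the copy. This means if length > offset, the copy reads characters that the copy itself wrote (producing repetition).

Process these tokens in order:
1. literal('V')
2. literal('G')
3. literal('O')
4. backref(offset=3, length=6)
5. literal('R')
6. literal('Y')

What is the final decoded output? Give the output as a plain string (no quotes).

Token 1: literal('V'). Output: "V"
Token 2: literal('G'). Output: "VG"
Token 3: literal('O'). Output: "VGO"
Token 4: backref(off=3, len=6) (overlapping!). Copied 'VGOVGO' from pos 0. Output: "VGOVGOVGO"
Token 5: literal('R'). Output: "VGOVGOVGOR"
Token 6: literal('Y'). Output: "VGOVGOVGORY"

Answer: VGOVGOVGORY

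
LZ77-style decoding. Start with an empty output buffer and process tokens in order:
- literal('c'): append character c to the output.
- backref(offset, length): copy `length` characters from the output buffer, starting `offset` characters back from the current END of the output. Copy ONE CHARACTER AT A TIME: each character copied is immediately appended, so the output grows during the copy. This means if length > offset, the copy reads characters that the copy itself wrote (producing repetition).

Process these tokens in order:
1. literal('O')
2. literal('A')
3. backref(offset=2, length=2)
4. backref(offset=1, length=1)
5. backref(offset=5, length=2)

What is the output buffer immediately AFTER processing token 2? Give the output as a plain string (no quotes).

Answer: OA

Derivation:
Token 1: literal('O'). Output: "O"
Token 2: literal('A'). Output: "OA"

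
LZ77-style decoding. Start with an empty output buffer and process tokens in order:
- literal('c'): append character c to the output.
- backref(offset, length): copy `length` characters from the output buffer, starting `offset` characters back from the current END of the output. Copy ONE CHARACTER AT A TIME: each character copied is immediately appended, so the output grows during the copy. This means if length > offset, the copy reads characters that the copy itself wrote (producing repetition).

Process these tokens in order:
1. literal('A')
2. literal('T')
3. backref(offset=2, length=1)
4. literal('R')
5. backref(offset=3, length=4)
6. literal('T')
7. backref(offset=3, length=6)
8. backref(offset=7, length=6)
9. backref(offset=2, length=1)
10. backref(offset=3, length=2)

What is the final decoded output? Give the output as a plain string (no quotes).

Token 1: literal('A'). Output: "A"
Token 2: literal('T'). Output: "AT"
Token 3: backref(off=2, len=1). Copied 'A' from pos 0. Output: "ATA"
Token 4: literal('R'). Output: "ATAR"
Token 5: backref(off=3, len=4) (overlapping!). Copied 'TART' from pos 1. Output: "ATARTART"
Token 6: literal('T'). Output: "ATARTARTT"
Token 7: backref(off=3, len=6) (overlapping!). Copied 'RTTRTT' from pos 6. Output: "ATARTARTTRTTRTT"
Token 8: backref(off=7, len=6). Copied 'TRTTRT' from pos 8. Output: "ATARTARTTRTTRTTTRTTRT"
Token 9: backref(off=2, len=1). Copied 'R' from pos 19. Output: "ATARTARTTRTTRTTTRTTRTR"
Token 10: backref(off=3, len=2). Copied 'RT' from pos 19. Output: "ATARTARTTRTTRTTTRTTRTRRT"

Answer: ATARTARTTRTTRTTTRTTRTRRT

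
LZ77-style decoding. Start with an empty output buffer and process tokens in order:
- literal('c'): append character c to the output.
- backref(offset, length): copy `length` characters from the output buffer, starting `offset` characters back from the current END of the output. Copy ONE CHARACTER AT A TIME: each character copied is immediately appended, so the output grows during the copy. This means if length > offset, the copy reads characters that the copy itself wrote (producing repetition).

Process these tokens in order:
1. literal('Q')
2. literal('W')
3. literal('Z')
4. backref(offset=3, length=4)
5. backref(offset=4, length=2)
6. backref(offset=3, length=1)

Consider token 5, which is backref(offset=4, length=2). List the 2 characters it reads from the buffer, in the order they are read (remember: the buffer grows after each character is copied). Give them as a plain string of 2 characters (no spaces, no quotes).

Answer: QW

Derivation:
Token 1: literal('Q'). Output: "Q"
Token 2: literal('W'). Output: "QW"
Token 3: literal('Z'). Output: "QWZ"
Token 4: backref(off=3, len=4) (overlapping!). Copied 'QWZQ' from pos 0. Output: "QWZQWZQ"
Token 5: backref(off=4, len=2). Buffer before: "QWZQWZQ" (len 7)
  byte 1: read out[3]='Q', append. Buffer now: "QWZQWZQQ"
  byte 2: read out[4]='W', append. Buffer now: "QWZQWZQQW"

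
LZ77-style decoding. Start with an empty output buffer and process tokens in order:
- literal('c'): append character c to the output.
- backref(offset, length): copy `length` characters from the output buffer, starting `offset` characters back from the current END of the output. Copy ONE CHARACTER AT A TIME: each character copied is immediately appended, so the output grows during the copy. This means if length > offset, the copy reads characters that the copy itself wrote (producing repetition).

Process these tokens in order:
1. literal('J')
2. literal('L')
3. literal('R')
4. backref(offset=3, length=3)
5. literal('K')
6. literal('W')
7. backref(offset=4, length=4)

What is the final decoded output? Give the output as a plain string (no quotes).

Token 1: literal('J'). Output: "J"
Token 2: literal('L'). Output: "JL"
Token 3: literal('R'). Output: "JLR"
Token 4: backref(off=3, len=3). Copied 'JLR' from pos 0. Output: "JLRJLR"
Token 5: literal('K'). Output: "JLRJLRK"
Token 6: literal('W'). Output: "JLRJLRKW"
Token 7: backref(off=4, len=4). Copied 'LRKW' from pos 4. Output: "JLRJLRKWLRKW"

Answer: JLRJLRKWLRKW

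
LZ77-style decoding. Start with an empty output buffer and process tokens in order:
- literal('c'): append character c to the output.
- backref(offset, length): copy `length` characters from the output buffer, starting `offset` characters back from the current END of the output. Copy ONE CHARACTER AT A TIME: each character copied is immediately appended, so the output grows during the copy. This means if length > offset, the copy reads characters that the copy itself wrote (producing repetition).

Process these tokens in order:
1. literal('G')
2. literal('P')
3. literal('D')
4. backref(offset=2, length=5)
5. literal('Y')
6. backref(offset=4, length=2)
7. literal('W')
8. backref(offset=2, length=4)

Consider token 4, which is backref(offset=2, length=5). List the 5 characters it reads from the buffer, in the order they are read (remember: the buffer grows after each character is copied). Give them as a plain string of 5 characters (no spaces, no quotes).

Answer: PDPDP

Derivation:
Token 1: literal('G'). Output: "G"
Token 2: literal('P'). Output: "GP"
Token 3: literal('D'). Output: "GPD"
Token 4: backref(off=2, len=5). Buffer before: "GPD" (len 3)
  byte 1: read out[1]='P', append. Buffer now: "GPDP"
  byte 2: read out[2]='D', append. Buffer now: "GPDPD"
  byte 3: read out[3]='P', append. Buffer now: "GPDPDP"
  byte 4: read out[4]='D', append. Buffer now: "GPDPDPD"
  byte 5: read out[5]='P', append. Buffer now: "GPDPDPDP"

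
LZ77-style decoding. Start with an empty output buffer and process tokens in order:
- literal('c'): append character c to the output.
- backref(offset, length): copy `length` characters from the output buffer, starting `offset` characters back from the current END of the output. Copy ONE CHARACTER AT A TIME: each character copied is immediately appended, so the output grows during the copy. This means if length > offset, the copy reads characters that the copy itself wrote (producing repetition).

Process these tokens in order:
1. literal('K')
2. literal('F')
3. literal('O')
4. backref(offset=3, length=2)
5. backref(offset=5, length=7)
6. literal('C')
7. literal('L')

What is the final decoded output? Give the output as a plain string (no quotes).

Answer: KFOKFKFOKFKFCL

Derivation:
Token 1: literal('K'). Output: "K"
Token 2: literal('F'). Output: "KF"
Token 3: literal('O'). Output: "KFO"
Token 4: backref(off=3, len=2). Copied 'KF' from pos 0. Output: "KFOKF"
Token 5: backref(off=5, len=7) (overlapping!). Copied 'KFOKFKF' from pos 0. Output: "KFOKFKFOKFKF"
Token 6: literal('C'). Output: "KFOKFKFOKFKFC"
Token 7: literal('L'). Output: "KFOKFKFOKFKFCL"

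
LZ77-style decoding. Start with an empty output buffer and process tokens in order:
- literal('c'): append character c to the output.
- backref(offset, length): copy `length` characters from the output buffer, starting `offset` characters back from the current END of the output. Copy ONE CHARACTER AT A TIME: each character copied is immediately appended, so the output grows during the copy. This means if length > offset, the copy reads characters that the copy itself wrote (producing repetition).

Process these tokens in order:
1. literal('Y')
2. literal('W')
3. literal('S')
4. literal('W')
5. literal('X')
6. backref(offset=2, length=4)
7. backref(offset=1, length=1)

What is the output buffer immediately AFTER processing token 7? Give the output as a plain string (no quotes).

Answer: YWSWXWXWXX

Derivation:
Token 1: literal('Y'). Output: "Y"
Token 2: literal('W'). Output: "YW"
Token 3: literal('S'). Output: "YWS"
Token 4: literal('W'). Output: "YWSW"
Token 5: literal('X'). Output: "YWSWX"
Token 6: backref(off=2, len=4) (overlapping!). Copied 'WXWX' from pos 3. Output: "YWSWXWXWX"
Token 7: backref(off=1, len=1). Copied 'X' from pos 8. Output: "YWSWXWXWXX"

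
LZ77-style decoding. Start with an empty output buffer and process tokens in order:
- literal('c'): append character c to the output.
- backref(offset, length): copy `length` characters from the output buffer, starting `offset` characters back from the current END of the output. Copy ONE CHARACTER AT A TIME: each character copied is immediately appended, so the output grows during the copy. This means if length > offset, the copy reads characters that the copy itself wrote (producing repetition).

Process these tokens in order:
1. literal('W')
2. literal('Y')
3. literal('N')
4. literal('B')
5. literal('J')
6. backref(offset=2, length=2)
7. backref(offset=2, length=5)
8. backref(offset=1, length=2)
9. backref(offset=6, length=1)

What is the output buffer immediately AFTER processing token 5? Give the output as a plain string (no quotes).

Answer: WYNBJ

Derivation:
Token 1: literal('W'). Output: "W"
Token 2: literal('Y'). Output: "WY"
Token 3: literal('N'). Output: "WYN"
Token 4: literal('B'). Output: "WYNB"
Token 5: literal('J'). Output: "WYNBJ"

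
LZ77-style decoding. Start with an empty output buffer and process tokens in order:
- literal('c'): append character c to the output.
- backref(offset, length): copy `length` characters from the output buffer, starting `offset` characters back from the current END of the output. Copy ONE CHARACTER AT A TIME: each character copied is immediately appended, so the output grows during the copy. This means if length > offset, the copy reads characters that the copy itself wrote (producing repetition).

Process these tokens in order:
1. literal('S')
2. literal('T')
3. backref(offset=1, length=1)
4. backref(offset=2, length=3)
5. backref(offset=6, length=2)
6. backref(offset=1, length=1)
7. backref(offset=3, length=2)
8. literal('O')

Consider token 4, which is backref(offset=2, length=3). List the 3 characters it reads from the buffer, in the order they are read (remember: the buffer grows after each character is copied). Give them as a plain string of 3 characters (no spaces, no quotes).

Answer: TTT

Derivation:
Token 1: literal('S'). Output: "S"
Token 2: literal('T'). Output: "ST"
Token 3: backref(off=1, len=1). Copied 'T' from pos 1. Output: "STT"
Token 4: backref(off=2, len=3). Buffer before: "STT" (len 3)
  byte 1: read out[1]='T', append. Buffer now: "STTT"
  byte 2: read out[2]='T', append. Buffer now: "STTTT"
  byte 3: read out[3]='T', append. Buffer now: "STTTTT"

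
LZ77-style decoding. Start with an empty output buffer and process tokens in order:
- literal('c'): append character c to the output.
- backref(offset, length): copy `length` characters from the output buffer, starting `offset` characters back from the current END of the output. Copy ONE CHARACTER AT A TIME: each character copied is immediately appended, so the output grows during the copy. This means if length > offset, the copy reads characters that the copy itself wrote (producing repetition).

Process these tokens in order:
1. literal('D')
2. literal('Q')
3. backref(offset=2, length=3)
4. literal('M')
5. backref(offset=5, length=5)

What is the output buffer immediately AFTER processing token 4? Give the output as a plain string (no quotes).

Answer: DQDQDM

Derivation:
Token 1: literal('D'). Output: "D"
Token 2: literal('Q'). Output: "DQ"
Token 3: backref(off=2, len=3) (overlapping!). Copied 'DQD' from pos 0. Output: "DQDQD"
Token 4: literal('M'). Output: "DQDQDM"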